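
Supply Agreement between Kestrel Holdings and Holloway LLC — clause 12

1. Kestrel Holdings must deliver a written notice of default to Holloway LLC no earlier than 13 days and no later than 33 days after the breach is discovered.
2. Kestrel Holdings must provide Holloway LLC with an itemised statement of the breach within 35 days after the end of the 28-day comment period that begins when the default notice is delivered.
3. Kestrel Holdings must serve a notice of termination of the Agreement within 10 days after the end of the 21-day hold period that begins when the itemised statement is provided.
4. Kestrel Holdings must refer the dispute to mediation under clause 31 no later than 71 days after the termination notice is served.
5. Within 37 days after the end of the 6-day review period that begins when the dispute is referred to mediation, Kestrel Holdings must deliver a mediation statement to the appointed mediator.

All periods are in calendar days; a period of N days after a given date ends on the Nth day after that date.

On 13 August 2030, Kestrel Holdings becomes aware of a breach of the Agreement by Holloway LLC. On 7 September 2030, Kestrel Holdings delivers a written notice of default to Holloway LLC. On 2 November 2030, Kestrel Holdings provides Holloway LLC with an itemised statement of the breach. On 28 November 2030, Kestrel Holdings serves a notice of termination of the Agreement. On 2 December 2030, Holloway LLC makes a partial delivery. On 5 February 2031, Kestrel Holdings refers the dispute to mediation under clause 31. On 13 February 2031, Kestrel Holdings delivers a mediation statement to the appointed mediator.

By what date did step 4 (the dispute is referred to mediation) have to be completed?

Step 4 runs from 28 November 2030, when the termination notice is served. 71 days after 28 November 2030 is 7 February 2031.

7 February 2031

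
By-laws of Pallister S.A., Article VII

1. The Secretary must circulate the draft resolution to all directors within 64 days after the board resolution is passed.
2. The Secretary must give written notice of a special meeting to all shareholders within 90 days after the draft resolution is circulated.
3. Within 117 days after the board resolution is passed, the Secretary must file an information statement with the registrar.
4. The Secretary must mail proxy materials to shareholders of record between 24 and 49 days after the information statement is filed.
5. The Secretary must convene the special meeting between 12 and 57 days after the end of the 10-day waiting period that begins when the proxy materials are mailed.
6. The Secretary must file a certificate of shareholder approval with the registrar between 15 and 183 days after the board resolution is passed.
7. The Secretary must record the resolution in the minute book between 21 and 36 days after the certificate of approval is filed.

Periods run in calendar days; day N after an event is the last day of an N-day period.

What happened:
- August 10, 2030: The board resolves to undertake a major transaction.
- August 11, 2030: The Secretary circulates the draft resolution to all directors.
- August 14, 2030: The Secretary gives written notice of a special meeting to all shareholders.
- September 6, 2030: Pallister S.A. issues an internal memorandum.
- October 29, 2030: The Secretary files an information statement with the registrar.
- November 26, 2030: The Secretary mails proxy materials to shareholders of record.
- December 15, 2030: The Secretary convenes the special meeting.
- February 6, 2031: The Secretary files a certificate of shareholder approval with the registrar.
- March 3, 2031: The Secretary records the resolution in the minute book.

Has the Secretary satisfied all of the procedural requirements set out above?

(1) due by August 10, 2030 + 64 days = October 13, 2030; completed August 11, 2030, before the deadline.
(2) due by August 11, 2030 + 90 days = November 9, 2030; completed August 14, 2030, before the deadline.
(3) due by August 10, 2030 + 117 days = December 5, 2030; October 29, 2030 is within that limit.
(4) the permitted window runs from October 29, 2030 + 24 = November 22, 2030 to October 29, 2030 + 49 = December 17, 2030; November 26, 2030 falls inside that range.
(5) the permitted window runs from December 6, 2030 + 12 = December 18, 2030 to December 6, 2030 + 57 = February 1, 2031; done December 15, 2030 — 3 days before the window opened.
Later steps need not be reached.

No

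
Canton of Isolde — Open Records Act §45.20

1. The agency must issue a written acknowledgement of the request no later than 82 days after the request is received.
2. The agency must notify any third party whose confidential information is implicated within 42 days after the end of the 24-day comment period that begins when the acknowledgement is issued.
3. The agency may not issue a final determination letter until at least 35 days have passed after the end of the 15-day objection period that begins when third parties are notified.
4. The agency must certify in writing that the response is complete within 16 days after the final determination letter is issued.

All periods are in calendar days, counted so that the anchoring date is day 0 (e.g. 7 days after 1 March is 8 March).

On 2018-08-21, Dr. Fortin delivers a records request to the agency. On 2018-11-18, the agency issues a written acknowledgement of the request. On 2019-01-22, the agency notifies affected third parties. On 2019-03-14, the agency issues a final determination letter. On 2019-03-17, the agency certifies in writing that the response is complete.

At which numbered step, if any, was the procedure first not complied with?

Step 1

Step 1 — counting 82 days from 2018-08-21 (when the request is received) gives a deadline of 2018-11-11; 2018-11-18 misses that deadline by 7 days.
Later steps need not be reached.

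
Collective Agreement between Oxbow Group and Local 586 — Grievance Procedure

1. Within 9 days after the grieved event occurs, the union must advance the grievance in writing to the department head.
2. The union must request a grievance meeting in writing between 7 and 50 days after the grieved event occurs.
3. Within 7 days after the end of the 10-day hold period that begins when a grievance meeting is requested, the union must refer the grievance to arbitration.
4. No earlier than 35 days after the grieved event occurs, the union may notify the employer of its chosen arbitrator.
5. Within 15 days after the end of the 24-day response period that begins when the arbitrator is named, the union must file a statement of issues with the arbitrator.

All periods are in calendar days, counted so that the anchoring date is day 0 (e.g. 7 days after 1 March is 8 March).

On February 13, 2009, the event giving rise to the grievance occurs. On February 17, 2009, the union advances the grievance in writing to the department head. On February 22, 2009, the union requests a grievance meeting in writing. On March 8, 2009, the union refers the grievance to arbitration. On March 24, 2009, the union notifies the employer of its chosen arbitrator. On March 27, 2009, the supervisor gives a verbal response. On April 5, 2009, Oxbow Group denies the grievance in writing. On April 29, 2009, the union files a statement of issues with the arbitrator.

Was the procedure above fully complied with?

Step 1 — counting 9 days from February 13, 2009 (when the grieved event occurs) gives a deadline of February 22, 2009; done February 17, 2009 — timely.
Step 2 — 7 and 50 days from February 13, 2009 (when the grieved event occurs) are February 20, 2009 and April 4, 2009 respectively; done February 22, 2009, which is between those dates.
Step 3 — counting 7 days from March 4, 2009 (end of the 10-day hold period, which began when a grievance meeting is requested on February 22, 2009) gives a deadline of March 11, 2009; done March 8, 2009 — timely.
Step 4 — must wait 35 days from February 13, 2009 (when the grieved event occurs), so not before March 20, 2009; done March 24, 2009, after the minimum wait.
Step 5 — counting 15 days from April 17, 2009 (end of the 24-day response period, which began when the arbitrator is named on March 24, 2009) gives a deadline of May 2, 2009; completed April 29, 2009, before the deadline.

Yes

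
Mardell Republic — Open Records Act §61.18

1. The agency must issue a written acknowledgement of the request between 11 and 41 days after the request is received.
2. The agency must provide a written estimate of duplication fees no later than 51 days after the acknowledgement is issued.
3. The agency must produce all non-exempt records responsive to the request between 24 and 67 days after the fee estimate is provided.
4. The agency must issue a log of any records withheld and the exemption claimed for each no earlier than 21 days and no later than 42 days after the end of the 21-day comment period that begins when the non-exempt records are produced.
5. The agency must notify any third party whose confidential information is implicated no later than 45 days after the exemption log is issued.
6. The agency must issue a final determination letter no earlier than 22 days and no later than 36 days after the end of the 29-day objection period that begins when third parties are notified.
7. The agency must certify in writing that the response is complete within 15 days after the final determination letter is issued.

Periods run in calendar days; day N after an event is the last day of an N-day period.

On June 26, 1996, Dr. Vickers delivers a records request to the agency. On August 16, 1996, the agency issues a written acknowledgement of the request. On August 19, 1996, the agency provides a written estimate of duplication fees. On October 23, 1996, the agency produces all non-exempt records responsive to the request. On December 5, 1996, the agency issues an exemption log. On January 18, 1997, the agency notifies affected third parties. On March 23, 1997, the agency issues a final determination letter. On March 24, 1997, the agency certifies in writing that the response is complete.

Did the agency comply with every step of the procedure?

Step 1: the window is 11–41 days after June 26, 1996 (when the request is received), so July 7, 1996 through August 6, 1996; August 16, 1996 is 10 days past the end of the window.

No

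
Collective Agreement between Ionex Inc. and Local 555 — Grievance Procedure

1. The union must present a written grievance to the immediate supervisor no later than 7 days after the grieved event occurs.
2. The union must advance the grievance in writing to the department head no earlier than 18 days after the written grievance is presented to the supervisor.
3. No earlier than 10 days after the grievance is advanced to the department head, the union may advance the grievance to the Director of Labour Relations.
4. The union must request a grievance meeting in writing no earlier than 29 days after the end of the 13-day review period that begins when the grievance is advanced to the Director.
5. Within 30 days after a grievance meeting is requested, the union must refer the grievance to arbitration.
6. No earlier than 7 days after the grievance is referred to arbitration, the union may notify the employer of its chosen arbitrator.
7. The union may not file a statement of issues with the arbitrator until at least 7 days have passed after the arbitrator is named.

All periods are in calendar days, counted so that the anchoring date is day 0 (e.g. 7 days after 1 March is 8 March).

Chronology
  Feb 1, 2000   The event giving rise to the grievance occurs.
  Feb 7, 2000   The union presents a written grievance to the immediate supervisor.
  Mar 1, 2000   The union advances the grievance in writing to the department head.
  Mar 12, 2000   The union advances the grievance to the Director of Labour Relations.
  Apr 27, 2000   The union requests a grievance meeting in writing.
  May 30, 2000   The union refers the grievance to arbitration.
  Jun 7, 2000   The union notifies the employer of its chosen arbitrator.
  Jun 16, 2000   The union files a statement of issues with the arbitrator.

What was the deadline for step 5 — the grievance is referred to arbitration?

Step 5 runs from Apr 27, 2000, when a grievance meeting is requested. 30 days after Apr 27, 2000 is May 27, 2000.

May 27, 2000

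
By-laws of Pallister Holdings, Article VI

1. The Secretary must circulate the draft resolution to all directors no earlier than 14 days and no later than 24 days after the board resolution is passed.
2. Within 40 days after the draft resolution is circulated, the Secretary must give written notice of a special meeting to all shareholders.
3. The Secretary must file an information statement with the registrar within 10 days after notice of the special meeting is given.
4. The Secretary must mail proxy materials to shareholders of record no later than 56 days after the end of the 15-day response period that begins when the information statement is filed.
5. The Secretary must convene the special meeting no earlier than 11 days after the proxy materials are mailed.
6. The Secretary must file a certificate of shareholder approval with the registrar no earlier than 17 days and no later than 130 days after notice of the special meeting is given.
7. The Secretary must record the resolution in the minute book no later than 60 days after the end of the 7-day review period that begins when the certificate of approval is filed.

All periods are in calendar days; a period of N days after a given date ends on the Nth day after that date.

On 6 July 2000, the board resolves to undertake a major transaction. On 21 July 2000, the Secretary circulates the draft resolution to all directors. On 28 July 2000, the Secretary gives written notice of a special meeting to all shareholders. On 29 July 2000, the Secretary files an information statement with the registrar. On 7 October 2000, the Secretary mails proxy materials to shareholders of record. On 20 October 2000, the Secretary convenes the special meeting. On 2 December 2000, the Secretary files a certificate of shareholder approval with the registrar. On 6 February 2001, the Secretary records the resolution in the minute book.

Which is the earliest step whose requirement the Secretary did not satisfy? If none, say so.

None — every step was satisfied

(1) the permitted window runs from 6 July 2000 + 14 = 20 July 2000 to 6 July 2000 + 24 = 30 July 2000; 21 July 2000 falls inside that range.
(2) due by 21 July 2000 + 40 days = 30 August 2000; 28 July 2000 is within that limit.
(3) due by 28 July 2000 + 10 days = 7 August 2000; completed 29 July 2000, before the deadline.
(4) due by 13 August 2000 + 56 days = 8 October 2000; done 7 October 2000 — timely.
(5) permitted from 7 October 2000 + 11 days = 18 October 2000 onward; done 20 October 2000 — permitted.
(6) the permitted window runs from 28 July 2000 + 17 = 14 August 2000 to 28 July 2000 + 130 = 5 December 2000; 2 December 2000 falls inside that range.
(7) due by 9 December 2000 + 60 days = 7 February 2001; done 6 February 2001 — timely.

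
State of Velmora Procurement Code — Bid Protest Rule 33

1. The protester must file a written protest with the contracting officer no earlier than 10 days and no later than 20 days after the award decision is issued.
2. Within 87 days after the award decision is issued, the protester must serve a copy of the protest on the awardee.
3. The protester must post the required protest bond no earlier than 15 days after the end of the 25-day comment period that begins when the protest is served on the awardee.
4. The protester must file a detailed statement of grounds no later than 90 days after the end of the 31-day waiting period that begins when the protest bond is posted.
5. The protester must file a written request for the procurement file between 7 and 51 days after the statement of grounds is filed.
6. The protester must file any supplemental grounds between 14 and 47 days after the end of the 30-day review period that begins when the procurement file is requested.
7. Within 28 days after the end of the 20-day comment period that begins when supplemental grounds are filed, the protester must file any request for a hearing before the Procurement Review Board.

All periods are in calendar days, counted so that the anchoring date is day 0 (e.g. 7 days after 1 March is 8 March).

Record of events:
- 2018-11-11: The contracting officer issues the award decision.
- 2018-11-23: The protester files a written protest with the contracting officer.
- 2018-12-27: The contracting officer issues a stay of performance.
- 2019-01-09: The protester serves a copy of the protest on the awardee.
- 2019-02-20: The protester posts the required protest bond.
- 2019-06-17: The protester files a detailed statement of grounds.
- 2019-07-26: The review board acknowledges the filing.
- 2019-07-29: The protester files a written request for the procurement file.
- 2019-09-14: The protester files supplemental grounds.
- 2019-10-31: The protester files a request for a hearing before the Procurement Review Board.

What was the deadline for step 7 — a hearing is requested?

Supplemental grounds are filed on 2019-09-14; the 20-day comment period therefore ends 2019-10-04, and step 7 runs from that date. 28 days after 2019-10-04 is 2019-11-01.

2019-11-01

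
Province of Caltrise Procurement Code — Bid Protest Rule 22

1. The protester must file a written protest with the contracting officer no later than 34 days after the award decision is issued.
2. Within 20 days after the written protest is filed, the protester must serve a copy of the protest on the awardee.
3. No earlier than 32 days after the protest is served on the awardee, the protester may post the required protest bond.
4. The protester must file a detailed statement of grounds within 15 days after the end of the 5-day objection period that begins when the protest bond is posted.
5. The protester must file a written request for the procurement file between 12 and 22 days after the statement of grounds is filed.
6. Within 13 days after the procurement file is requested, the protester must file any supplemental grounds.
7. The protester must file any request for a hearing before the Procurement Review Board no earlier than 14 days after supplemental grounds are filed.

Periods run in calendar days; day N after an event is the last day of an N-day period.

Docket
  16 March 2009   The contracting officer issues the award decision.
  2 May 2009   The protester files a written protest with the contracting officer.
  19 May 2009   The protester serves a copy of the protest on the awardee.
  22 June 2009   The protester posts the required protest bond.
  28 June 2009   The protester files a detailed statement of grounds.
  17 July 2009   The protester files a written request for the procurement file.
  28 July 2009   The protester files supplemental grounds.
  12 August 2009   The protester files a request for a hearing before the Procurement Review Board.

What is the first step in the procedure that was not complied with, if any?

Step 1

Step 1 — counting 34 days from 16 March 2009 (when the award decision is issued) gives a deadline of 19 April 2009; 2 May 2009 misses that deadline by 13 days.
The procedure was therefore not followed at step 1.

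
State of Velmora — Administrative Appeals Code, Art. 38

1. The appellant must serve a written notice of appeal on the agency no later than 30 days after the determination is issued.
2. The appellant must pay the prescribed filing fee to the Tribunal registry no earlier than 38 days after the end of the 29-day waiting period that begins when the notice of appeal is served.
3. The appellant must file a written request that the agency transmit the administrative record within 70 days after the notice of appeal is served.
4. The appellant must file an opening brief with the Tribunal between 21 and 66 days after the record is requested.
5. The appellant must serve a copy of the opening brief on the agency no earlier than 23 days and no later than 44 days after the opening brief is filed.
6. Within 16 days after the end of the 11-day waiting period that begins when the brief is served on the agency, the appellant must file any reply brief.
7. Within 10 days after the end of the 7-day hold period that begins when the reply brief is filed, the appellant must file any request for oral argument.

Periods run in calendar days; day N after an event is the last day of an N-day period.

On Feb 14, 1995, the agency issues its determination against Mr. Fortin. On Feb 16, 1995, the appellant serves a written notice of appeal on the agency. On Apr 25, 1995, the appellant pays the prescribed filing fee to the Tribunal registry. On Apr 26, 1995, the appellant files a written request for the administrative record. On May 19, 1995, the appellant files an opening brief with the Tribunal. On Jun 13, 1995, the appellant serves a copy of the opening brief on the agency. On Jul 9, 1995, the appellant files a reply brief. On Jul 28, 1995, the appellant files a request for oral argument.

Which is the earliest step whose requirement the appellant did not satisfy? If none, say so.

(1) due by Feb 14, 1995 + 30 days = Mar 16, 1995; completed Feb 16, 1995, before the deadline.
(2) permitted from Mar 17, 1995 + 38 days = Apr 24, 1995 onward; done Apr 25, 1995 — permitted.
(3) due by Feb 16, 1995 + 70 days = Apr 27, 1995; completed Apr 26, 1995, before the deadline.
(4) the permitted window runs from Apr 26, 1995 + 21 = May 17, 1995 to Apr 26, 1995 + 66 = Jul 1, 1995; done May 19, 1995, which is between those dates.
(5) the permitted window runs from May 19, 1995 + 23 = Jun 11, 1995 to May 19, 1995 + 44 = Jul 2, 1995; done Jun 13, 1995 — within the window.
(6) due by Jun 24, 1995 + 16 days = Jul 10, 1995; completed Jul 9, 1995, before the deadline.
(7) due by Jul 16, 1995 + 10 days = Jul 26, 1995; not done until Jul 28, 1995, 2 days after the deadline.
That is the first point of non-compliance.

Step 7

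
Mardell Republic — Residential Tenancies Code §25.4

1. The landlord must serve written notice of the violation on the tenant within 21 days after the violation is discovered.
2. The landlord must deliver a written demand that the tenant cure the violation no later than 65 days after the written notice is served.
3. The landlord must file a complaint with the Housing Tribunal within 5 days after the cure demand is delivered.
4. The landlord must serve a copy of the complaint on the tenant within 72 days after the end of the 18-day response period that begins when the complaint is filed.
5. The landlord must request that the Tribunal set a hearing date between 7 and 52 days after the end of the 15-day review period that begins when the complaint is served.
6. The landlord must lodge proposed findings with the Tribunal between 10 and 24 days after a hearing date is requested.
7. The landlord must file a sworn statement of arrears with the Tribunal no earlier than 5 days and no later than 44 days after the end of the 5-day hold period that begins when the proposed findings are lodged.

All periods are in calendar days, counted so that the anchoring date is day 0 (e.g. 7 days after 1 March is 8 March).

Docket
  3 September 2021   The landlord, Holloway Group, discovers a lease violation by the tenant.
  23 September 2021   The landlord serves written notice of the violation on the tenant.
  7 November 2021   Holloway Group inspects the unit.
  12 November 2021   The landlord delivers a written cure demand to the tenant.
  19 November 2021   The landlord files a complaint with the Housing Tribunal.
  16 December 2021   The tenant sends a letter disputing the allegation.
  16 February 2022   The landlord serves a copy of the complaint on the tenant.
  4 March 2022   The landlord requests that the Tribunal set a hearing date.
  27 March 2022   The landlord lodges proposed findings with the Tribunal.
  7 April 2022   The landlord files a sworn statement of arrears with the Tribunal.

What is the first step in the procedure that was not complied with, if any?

Step 1 — counting 21 days from 3 September 2021 (when the violation is discovered) gives a deadline of 24 September 2021; done 23 September 2021 — timely.
Step 2 — counting 65 days from 23 September 2021 (when the written notice is served) gives a deadline of 27 November 2021; done 12 November 2021 — timely.
Step 3 — counting 5 days from 12 November 2021 (when the cure demand is delivered) gives a deadline of 17 November 2021; 19 November 2021 misses that deadline by 2 days.

Step 3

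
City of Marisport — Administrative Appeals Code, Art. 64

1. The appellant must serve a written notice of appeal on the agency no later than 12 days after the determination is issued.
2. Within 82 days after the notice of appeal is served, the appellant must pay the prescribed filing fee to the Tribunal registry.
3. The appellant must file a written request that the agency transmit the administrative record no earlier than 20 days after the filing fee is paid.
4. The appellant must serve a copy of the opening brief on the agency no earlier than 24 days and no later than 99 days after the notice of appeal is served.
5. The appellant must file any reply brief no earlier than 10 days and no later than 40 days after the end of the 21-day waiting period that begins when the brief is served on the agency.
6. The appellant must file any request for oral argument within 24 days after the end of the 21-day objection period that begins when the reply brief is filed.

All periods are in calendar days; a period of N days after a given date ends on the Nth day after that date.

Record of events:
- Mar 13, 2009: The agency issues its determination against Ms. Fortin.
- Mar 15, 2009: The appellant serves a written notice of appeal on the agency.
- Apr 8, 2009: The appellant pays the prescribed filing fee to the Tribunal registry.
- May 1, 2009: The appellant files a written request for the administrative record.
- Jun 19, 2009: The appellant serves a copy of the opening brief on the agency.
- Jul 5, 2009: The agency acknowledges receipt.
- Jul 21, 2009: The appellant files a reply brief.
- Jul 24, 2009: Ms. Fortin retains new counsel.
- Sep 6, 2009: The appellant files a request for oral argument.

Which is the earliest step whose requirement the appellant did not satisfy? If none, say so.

Step 1 — counting 12 days from Mar 13, 2009 (when the determination is issued) gives a deadline of Mar 25, 2009; done Mar 15, 2009 — timely.
Step 2 — counting 82 days from Mar 15, 2009 (when the notice of appeal is served) gives a deadline of Jun 5, 2009; Apr 8, 2009 is within that limit.
Step 3 — must wait 20 days from Apr 8, 2009 (when the filing fee is paid), so not before Apr 28, 2009; done May 1, 2009 — permitted.
Step 4 — 24 and 99 days from Mar 15, 2009 (when the notice of appeal is served) are Apr 8, 2009 and Jun 22, 2009 respectively; Jun 19, 2009 falls inside that range.
Step 5 — 10 and 40 days from Jul 10, 2009 (end of the 21-day waiting period, which began when the brief is served on the agency on Jun 19, 2009) are Jul 20, 2009 and Aug 19, 2009 respectively; Jul 21, 2009 falls inside that range.
Step 6 — counting 24 days from Aug 11, 2009 (end of the 21-day objection period, which began when the reply brief is filed on Jul 21, 2009) gives a deadline of Sep 4, 2009; done Sep 6, 2009 — 2 days late.

Step 6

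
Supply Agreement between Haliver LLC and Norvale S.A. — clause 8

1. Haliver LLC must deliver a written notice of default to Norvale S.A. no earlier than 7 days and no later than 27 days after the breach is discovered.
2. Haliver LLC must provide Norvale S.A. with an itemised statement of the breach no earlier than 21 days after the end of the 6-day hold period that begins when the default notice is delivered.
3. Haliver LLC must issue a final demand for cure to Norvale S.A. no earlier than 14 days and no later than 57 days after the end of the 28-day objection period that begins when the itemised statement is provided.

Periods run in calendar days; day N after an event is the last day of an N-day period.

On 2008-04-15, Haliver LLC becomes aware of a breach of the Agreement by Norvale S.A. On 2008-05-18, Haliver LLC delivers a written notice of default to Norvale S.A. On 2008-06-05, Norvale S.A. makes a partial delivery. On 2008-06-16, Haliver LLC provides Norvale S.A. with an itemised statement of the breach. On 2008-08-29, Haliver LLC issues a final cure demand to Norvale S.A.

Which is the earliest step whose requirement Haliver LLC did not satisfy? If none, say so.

Step 1

Step 1 — 7 and 27 days from 2008-04-15 (when the breach is discovered) are 2008-04-22 and 2008-05-12 respectively; 2008-05-18 is 6 days past the end of the window.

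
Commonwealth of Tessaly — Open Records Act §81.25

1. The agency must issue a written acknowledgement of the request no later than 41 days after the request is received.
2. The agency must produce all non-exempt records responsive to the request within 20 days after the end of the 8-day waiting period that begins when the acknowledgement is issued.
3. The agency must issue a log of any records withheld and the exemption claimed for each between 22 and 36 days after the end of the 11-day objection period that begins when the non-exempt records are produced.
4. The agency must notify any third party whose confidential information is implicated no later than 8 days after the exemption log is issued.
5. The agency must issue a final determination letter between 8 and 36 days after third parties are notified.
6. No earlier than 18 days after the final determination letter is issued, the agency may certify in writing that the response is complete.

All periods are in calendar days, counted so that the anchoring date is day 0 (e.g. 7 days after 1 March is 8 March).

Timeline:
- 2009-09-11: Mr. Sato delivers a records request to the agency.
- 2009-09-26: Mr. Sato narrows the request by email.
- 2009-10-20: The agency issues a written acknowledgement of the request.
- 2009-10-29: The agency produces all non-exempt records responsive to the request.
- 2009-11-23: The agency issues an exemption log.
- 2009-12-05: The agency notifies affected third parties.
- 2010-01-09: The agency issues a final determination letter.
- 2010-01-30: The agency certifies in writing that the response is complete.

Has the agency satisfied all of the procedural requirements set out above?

(1) due by 2009-09-11 + 41 days = 2009-10-22; done 2009-10-20 — timely.
(2) due by 2009-10-28 + 20 days = 2009-11-17; 2009-10-29 is within that limit.
(3) the permitted window runs from 2009-11-09 + 22 = 2009-12-01 to 2009-11-09 + 36 = 2009-12-15; 2009-11-23 is 8 days too early.
The analysis stops there.

No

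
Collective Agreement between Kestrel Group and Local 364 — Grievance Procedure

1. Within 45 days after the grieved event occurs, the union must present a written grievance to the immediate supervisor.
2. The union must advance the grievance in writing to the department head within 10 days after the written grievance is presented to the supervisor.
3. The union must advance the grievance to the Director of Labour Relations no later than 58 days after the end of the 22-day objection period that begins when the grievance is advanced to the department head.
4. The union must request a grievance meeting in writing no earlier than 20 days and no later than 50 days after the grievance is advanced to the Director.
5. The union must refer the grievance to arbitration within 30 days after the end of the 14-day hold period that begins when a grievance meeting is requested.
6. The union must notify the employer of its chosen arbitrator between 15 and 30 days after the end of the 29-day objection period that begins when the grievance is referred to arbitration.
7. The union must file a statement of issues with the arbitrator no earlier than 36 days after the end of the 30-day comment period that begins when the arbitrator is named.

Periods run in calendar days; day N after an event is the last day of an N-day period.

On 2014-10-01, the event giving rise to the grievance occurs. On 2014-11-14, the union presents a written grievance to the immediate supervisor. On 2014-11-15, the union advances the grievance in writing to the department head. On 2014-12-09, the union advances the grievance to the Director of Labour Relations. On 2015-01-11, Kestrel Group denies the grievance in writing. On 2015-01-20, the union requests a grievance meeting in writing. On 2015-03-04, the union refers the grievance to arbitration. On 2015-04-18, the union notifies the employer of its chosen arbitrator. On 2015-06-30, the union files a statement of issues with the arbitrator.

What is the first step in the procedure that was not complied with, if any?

(1) due by 2014-10-01 + 45 days = 2014-11-15; done 2014-11-14 — timely.
(2) due by 2014-11-14 + 10 days = 2014-11-24; 2014-11-15 is within that limit.
(3) due by 2014-12-07 + 58 days = 2015-02-03; 2014-12-09 is within that limit.
(4) the permitted window runs from 2014-12-09 + 20 = 2014-12-29 to 2014-12-09 + 50 = 2015-01-28; 2015-01-20 falls inside that range.
(5) due by 2015-02-03 + 30 days = 2015-03-05; 2015-03-04 is within that limit.
(6) the permitted window runs from 2015-04-02 + 15 = 2015-04-17 to 2015-04-02 + 30 = 2015-05-02; 2015-04-18 falls inside that range.
(7) permitted from 2015-05-18 + 36 days = 2015-06-23 onward; done 2015-06-30, after the minimum wait.

None — every step was satisfied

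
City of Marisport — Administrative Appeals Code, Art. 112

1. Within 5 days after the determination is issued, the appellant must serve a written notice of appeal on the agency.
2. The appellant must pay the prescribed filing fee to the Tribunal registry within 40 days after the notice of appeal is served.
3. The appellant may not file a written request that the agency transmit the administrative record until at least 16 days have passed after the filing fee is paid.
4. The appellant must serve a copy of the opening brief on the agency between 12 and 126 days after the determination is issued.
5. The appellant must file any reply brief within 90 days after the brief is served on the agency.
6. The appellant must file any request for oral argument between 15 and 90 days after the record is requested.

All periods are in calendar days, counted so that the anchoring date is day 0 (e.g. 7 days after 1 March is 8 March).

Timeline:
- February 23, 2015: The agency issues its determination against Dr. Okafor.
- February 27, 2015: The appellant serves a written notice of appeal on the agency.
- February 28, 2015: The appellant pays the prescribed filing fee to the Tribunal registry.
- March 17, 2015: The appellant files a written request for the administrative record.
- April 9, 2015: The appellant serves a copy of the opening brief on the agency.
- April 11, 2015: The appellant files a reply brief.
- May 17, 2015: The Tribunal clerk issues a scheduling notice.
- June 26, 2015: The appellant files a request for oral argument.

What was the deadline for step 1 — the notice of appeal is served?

Step 1 runs from February 23, 2015, when the determination is issued. 5 days after February 23, 2015 is February 28, 2015.

February 28, 2015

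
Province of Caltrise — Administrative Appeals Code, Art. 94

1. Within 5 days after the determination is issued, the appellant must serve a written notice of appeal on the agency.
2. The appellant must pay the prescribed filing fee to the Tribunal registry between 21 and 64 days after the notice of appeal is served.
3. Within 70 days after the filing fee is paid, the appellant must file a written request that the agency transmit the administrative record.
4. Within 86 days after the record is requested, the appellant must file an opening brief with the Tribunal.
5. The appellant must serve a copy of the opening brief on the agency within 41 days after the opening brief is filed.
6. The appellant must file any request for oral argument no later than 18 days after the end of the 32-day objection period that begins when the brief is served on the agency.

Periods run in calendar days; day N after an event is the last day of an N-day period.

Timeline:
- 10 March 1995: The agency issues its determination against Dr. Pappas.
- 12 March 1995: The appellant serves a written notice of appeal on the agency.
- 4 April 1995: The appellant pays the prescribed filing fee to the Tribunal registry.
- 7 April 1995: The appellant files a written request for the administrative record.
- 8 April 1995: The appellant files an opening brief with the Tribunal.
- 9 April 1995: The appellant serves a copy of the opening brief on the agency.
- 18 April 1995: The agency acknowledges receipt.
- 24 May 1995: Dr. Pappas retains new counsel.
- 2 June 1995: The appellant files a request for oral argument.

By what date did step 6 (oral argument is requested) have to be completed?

The brief is served on the agency on 9 April 1995; the 32-day objection period therefore ends 11 May 1995, and step 6 runs from that date. 18 days after 11 May 1995 is 29 May 1995.

29 May 1995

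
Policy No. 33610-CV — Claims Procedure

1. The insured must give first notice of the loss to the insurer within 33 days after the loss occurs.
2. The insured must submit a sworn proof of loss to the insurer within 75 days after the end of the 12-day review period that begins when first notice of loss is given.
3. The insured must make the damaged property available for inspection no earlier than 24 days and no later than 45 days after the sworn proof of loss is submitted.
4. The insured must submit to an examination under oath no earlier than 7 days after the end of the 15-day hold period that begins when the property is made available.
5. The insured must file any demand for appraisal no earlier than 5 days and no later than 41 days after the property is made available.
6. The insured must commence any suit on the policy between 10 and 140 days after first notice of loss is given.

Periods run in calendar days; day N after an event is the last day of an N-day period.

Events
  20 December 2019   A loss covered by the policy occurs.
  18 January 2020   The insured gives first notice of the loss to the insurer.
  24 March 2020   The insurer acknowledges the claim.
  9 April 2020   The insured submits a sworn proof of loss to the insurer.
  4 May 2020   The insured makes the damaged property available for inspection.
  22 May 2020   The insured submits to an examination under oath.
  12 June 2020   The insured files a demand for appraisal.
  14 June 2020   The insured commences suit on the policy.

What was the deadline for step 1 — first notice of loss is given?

22 January 2020

Step 1 runs from 20 December 2019, when the loss occurs. 33 days after 20 December 2019 is 22 January 2020.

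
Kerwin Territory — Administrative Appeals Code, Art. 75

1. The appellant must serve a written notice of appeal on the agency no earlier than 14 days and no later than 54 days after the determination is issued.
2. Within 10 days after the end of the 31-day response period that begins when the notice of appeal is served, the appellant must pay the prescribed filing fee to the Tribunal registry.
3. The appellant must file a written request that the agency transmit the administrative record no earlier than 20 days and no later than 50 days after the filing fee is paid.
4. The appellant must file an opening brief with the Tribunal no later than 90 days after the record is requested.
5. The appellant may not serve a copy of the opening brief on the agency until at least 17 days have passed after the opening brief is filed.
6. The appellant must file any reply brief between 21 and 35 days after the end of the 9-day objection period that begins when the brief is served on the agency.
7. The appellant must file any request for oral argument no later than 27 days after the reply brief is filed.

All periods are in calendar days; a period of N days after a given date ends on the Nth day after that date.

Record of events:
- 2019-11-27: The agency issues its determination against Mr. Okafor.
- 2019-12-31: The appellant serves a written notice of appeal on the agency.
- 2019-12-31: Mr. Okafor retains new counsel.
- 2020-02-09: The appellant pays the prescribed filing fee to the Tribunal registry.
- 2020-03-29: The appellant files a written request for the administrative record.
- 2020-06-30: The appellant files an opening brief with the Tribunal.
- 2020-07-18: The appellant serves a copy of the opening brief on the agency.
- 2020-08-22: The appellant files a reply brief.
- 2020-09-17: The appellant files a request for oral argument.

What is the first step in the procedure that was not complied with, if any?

(1) the permitted window runs from 2019-11-27 + 14 = 2019-12-11 to 2019-11-27 + 54 = 2020-01-20; 2019-12-31 falls inside that range.
(2) due by 2020-01-31 + 10 days = 2020-02-10; done 2020-02-09 — timely.
(3) the permitted window runs from 2020-02-09 + 20 = 2020-02-29 to 2020-02-09 + 50 = 2020-03-30; done 2020-03-29, which is between those dates.
(4) due by 2020-03-29 + 90 days = 2020-06-27; not done until 2020-06-30, 3 days after the deadline.

Step 4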